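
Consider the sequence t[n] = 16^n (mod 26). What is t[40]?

Computing terms: t[1] = 16; t[2] = 22; t[3] = 14; t[4] = 16.
The sequence repeats with period 3.
(40 - 1) mod 3 = 0, so t[40] = t[1] = 16.

16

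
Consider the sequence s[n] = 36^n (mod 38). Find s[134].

Computing terms: s[1] = 36; s[2] = 4; s[3] = 30; s[4] = 16; s[5] = 6; s[6] = 26; s[7] = 24; s[8] = 28; s[9] = 20; s[10] = 36.
The sequence repeats with period 9.
So s[134] = s[1 + ((134-1) mod 9)] = s[8] = 28.

28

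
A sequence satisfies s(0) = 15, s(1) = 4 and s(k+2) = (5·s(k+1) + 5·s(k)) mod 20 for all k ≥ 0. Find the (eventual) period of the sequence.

We have s(0) = 15,  s(1) = 4,  s(2) = 15,  s(3) = 15,  s(4) = 10,  s(5) = 5,  s(6) = 15,  s(7) = 0,  s(8) = 15,  s(9) = 15.
Since (s(8), s(9)) = (s(2), s(3)) = (15, 15) (two consecutive terms determine the rest), the sequence is eventually periodic: after a pre-period of length 2 it cycles with period 6.

6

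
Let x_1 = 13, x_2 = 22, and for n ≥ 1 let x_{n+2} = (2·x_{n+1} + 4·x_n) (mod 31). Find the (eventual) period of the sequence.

Listing terms: x_1 = 13,  x_2 = 22,  x_3 = 3,  x_4 = 1,  x_5 = 14,  x_6 = 1,  x_7 = 27,  x_8 = 27,  x_9 = 7,  x_{10} = 29,  x_{11} = 24,  x_{12} = 9,  x_{13} = 21,  x_{14} = 16,  x_{15} = 23,  x_{16} = 17,  x_{17} = 2,  x_{18} = 10,  x_{19} = 28,  x_{20} = 3,  x_{21} = 25,  x_{22} = 0,  x_{23} = 7,  x_{24} = 14,  x_{25} = 25,  x_{26} = 13,  x_{27} = 2,  x_{28} = 25,  x_{29} = 27,  x_{30} = 30,  x_{31} = 13,  x_{32} = 22.
Since (x_{31}, x_{32}) = (x_1, x_2) = (13, 22) (two consecutive terms determine the rest), the sequence is periodic with period 30.

30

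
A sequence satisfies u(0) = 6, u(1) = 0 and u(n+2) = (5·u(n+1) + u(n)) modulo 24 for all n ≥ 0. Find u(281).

18

u(0) = 6; u(1) = 0; u(2) = 6; u(3) = 6; u(4) = 12; u(5) = 18; u(6) = 6; u(7) = 0.
The sequence repeats with period 6.
So u(281) = u(0 + ((281-0) mod 6)) = u(5) = 18.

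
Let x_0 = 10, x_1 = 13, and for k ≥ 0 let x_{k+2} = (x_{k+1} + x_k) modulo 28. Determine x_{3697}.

We have x_0 = 10; x_1 = 13; x_2 = 23; x_3 = 8; x_4 = 3; x_5 = 11; x_6 = 14; x_7 = 25; x_8 = 11; x_9 = 8; x_{10} = 19; x_{11} = 27; x_{12} = 18; x_{13} = 17; x_{14} = 7; x_{15} = 24; x_{16} = 3; x_{17} = 27; x_{18} = 2; x_{19} = 1; x_{20} = 3; x_{21} = 4; x_{22} = 7; x_{23} = 11; x_{24} = 18; x_{25} = 1; x_{26} = 19; x_{27} = 20; x_{28} = 11; x_{29} = 3; x_{30} = 14; x_{31} = 17; x_{32} = 3; x_{33} = 20; x_{34} = 23; x_{35} = 15; x_{36} = 10; x_{37} = 25; x_{38} = 7; x_{39} = 4; x_{40} = 11; x_{41} = 15; x_{42} = 26; x_{43} = 13; x_{44} = 11; x_{45} = 24; x_{46} = 7; x_{47} = 3; x_{48} = 10; x_{49} = 13.
The sequence repeats with period 48.
So x_{3697} = x_{0 + ((3697-0) mod 48)} = x_1 = 13.

13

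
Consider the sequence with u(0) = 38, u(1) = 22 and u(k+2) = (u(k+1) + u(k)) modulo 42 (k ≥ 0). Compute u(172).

Computing terms: u(0) = 38,  u(1) = 22,  u(2) = 18,  u(3) = 40,  u(4) = 16,  u(5) = 14,  u(6) = 30,  u(7) = 2,  u(8) = 32,  u(9) = 34,  u(10) = 24,  u(11) = 16,  u(12) = 40,  u(13) = 14,  u(14) = 12,  u(15) = 26,  u(16) = 38,  u(17) = 22.
Since (u(16), u(17)) = (u(0), u(1)) = (38, 22) (two consecutive terms determine the rest), the sequence is periodic with period 16.
(172 - 0) mod 16 = 12, so u(172) = u(12) = 40.

40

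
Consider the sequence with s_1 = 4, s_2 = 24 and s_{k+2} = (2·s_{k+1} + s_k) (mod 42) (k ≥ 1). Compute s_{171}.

s_1 = 4, s_2 = 24, s_3 = 10, s_4 = 2, s_5 = 14, s_6 = 30, s_7 = 32, s_8 = 10, s_9 = 10, s_{10} = 30, s_{11} = 28, s_{12} = 2, s_{13} = 32, s_{14} = 24, s_{15} = 38, s_{16} = 16, s_{17} = 28, s_{18} = 30, s_{19} = 4, s_{20} = 38, s_{21} = 38, s_{22} = 30, s_{23} = 14, s_{24} = 16, s_{25} = 4, s_{26} = 24.
Since (s_{25}, s_{26}) = (s_1, s_2) = (4, 24) (two consecutive terms determine the rest), the sequence is periodic with period 24.
So s_{171} = s_{1 + ((171-1) mod 24)} = s_3 = 10.

10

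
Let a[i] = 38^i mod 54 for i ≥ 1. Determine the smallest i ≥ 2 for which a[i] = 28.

Listing terms: a[1] = 38,  a[2] = 40,  a[3] = 8,  a[4] = 34,  a[5] = 50,  a[6] = 10,  a[7] = 2,  a[8] = 22,  a[9] = 26,  a[10] = 16,  a[11] = 14,  a[12] = 46,  a[13] = 20,  a[14] = 4,  a[15] = 44,  a[16] = 52,  a[17] = 32,  a[18] = 28,  a[19] = 38.
Since a[19] = a[1] = 38, the sequence is periodic with period 18.
The value 28 first appears (with i ≥ 2) at a[18].

18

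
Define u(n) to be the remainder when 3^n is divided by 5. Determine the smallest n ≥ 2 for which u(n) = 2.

u(1) = 3,  u(2) = 4,  u(3) = 2,  u(4) = 1,  u(5) = 3.
Since u(5) = u(1) = 3, the sequence is periodic with period 4.
The value 2 first appears (with n ≥ 2) at u(3).

3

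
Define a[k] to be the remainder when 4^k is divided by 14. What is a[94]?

Computing terms: a[0] = 1,  a[1] = 4,  a[2] = 2,  a[3] = 8,  a[4] = 4.
Since a[4] = a[1] = 4, the sequence is eventually periodic: after a pre-period of length 1 it cycles with period 3.
For k ≥ 1, a[k] depends only on (k - 1) mod 3. (94 - 1) mod 3 = 0, so a[94] = a[1] = 4.

4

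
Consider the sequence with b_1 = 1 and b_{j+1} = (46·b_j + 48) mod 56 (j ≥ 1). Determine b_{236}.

Listing terms: b_1 = 1; b_2 = 38; b_3 = 4; b_4 = 8; b_5 = 24; b_6 = 32; b_7 = 8.
Since b_7 = b_4 = 8, the sequence is eventually periodic: after a pre-period of length 3 it cycles with period 3.
For j ≥ 4, b_j depends only on (j - 4) mod 3. (236 - 4) mod 3 = 1, so b_{236} = b_5 = 24.

24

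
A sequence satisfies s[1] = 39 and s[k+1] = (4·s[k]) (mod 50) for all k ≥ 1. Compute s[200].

Computing terms: s[1] = 39, s[2] = 6, s[3] = 24, s[4] = 46, s[5] = 34, s[6] = 36, s[7] = 44, s[8] = 26, s[9] = 4, s[10] = 16, s[11] = 14, s[12] = 6.
Since s[12] = s[2] = 6, the sequence is eventually periodic: after a pre-period of length 1 it cycles with period 10.
For k ≥ 2, s[k] depends only on (k - 2) mod 10. (200 - 2) mod 10 = 8, so s[200] = s[10] = 16.

16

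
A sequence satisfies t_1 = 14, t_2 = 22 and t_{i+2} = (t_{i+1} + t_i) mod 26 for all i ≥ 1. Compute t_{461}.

We have t_1 = 14, t_2 = 22, t_3 = 10, t_4 = 6, t_5 = 16, t_6 = 22, t_7 = 12, t_8 = 8, t_9 = 20, t_{10} = 2, t_{11} = 22, t_{12} = 24, t_{13} = 20, t_{14} = 18, t_{15} = 12, t_{16} = 4, t_{17} = 16, t_{18} = 20, t_{19} = 10, t_{20} = 4, t_{21} = 14, t_{22} = 18, t_{23} = 6, t_{24} = 24, t_{25} = 4, t_{26} = 2, t_{27} = 6, t_{28} = 8, t_{29} = 14, t_{30} = 22.
The sequence repeats with period 28.
So t_{461} = t_{1 + ((461-1) mod 28)} = t_{13} = 20.

20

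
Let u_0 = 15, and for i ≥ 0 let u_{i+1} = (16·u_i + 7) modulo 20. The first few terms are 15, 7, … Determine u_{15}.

15

u_0 = 15,  u_1 = 7,  u_2 = 19,  u_3 = 11,  u_4 = 3,  u_5 = 15.
Since u_5 = u_0 = 15, the sequence is periodic with period 5.
So u_{15} = u_{0 + ((15-0) mod 5)} = u_0 = 15.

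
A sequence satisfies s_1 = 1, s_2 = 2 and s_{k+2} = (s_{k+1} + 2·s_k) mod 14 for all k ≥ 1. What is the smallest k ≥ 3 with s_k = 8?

We have s_1 = 1; s_2 = 2; s_3 = 4; s_4 = 8; s_5 = 2; s_6 = 4.
Since (s_5, s_6) = (s_2, s_3) = (2, 4) (two consecutive terms determine the rest), the sequence is eventually periodic: after a pre-period of length 1 it cycles with period 3.
The value 8 first appears (with k ≥ 3) at s_4.

4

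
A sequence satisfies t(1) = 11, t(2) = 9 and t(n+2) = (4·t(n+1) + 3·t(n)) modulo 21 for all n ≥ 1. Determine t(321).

Listing terms: t(1) = 11; t(2) = 9; t(3) = 6; t(4) = 9; t(5) = 12; t(6) = 12; t(7) = 0; t(8) = 15; t(9) = 18; t(10) = 12; t(11) = 18; t(12) = 3; t(13) = 3; t(14) = 0; t(15) = 9; t(16) = 15; t(17) = 3; t(18) = 15; t(19) = 6; t(20) = 6; t(21) = 0; t(22) = 18; t(23) = 9; t(24) = 6.
Since (t(23), t(24)) = (t(2), t(3)) = (9, 6) (two consecutive terms determine the rest), the sequence is eventually periodic: after a pre-period of length 1 it cycles with period 21.
For n ≥ 2, t(n) depends only on (n - 2) mod 21. (321 - 2) mod 21 = 4, so t(321) = t(6) = 12.

12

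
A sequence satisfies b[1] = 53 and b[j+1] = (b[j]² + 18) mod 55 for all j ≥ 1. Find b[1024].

32

Listing terms: b[1] = 53; b[2] = 22; b[3] = 7; b[4] = 12; b[5] = 52; b[6] = 27; b[7] = 32; b[8] = 52.
Since b[8] = b[5] = 52, the sequence is eventually periodic: after a pre-period of length 4 it cycles with period 3.
For j ≥ 5, b[j] depends only on (j - 5) mod 3. (1024 - 5) mod 3 = 2, so b[1024] = b[7] = 32.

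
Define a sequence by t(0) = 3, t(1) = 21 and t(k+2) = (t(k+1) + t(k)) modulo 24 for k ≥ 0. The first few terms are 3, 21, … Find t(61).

t(0) = 3,  t(1) = 21,  t(2) = 0,  t(3) = 21,  t(4) = 21,  t(5) = 18,  t(6) = 15,  t(7) = 9,  t(8) = 0,  t(9) = 9,  t(10) = 9,  t(11) = 18,  t(12) = 3,  t(13) = 21.
The sequence repeats with period 12.
So t(61) = t(0 + ((61-0) mod 12)) = t(1) = 21.

21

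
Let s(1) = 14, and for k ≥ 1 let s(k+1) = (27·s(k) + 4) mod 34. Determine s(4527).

32

Computing terms: s(1) = 14,  s(2) = 8,  s(3) = 16,  s(4) = 28,  s(5) = 12,  s(6) = 22,  s(7) = 20,  s(8) = 0,  s(9) = 4,  s(10) = 10,  s(11) = 2,  s(12) = 24,  s(13) = 6,  s(14) = 30,  s(15) = 32,  s(16) = 18,  s(17) = 14.
The sequence repeats with period 16.
(4527 - 1) mod 16 = 14, so s(4527) = s(15) = 32.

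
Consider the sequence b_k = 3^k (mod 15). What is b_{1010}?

Listing terms: b_0 = 1,  b_1 = 3,  b_2 = 9,  b_3 = 12,  b_4 = 6,  b_5 = 3.
Since b_5 = b_1 = 3, the sequence is eventually periodic: after a pre-period of length 1 it cycles with period 4.
For k ≥ 1, b_k depends only on (k - 1) mod 4. (1010 - 1) mod 4 = 1, so b_{1010} = b_2 = 9.

9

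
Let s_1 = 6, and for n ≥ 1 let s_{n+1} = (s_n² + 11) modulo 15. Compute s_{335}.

Listing terms: s_1 = 6, s_2 = 2, s_3 = 0, s_4 = 11, s_5 = 12, s_6 = 5, s_7 = 6.
Since s_7 = s_1 = 6, the sequence is periodic with period 6.
(335 - 1) mod 6 = 4, so s_{335} = s_5 = 12.

12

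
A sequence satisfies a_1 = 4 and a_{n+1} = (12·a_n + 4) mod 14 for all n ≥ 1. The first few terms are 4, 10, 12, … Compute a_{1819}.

a_1 = 4; a_2 = 10; a_3 = 12; a_4 = 8; a_5 = 2; a_6 = 0; a_7 = 4.
The sequence repeats with period 6.
So a_{1819} = a_{1 + ((1819-1) mod 6)} = a_1 = 4.

4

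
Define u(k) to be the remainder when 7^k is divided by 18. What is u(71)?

13

u(0) = 1,  u(1) = 7,  u(2) = 13,  u(3) = 1.
Since u(3) = u(0) = 1, the sequence is periodic with period 3.
(71 - 0) mod 3 = 2, so u(71) = u(2) = 13.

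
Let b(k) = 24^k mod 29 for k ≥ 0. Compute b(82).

b(0) = 1, b(1) = 24, b(2) = 25, b(3) = 20, b(4) = 16, b(5) = 7, b(6) = 23, b(7) = 1.
The sequence repeats with period 7.
(82 - 0) mod 7 = 5, so b(82) = b(5) = 7.

7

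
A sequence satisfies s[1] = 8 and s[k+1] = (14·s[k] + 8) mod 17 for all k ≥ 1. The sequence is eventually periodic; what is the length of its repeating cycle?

s[1] = 8,  s[2] = 1,  s[3] = 5,  s[4] = 10,  s[5] = 12,  s[6] = 6,  s[7] = 7,  s[8] = 4,  s[9] = 13,  s[10] = 3,  s[11] = 16,  s[12] = 11,  s[13] = 9,  s[14] = 15,  s[15] = 14,  s[16] = 0,  s[17] = 8.
The sequence repeats with period 16.

16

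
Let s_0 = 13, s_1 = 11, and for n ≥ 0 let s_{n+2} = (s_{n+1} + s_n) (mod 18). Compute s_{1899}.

We have s_0 = 13, s_1 = 11, s_2 = 6, s_3 = 17, s_4 = 5, s_5 = 4, s_6 = 9, s_7 = 13, s_8 = 4, s_9 = 17, s_{10} = 3, s_{11} = 2, s_{12} = 5, s_{13} = 7, s_{14} = 12, s_{15} = 1, s_{16} = 13, s_{17} = 14, s_{18} = 9, s_{19} = 5, s_{20} = 14, s_{21} = 1, s_{22} = 15, s_{23} = 16, s_{24} = 13, s_{25} = 11.
The sequence repeats with period 24.
(1899 - 0) mod 24 = 3, so s_{1899} = s_3 = 17.

17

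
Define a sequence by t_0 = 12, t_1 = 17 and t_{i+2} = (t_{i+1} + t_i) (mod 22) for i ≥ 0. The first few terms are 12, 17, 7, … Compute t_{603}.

2

Listing terms: t_0 = 12,  t_1 = 17,  t_2 = 7,  t_3 = 2,  t_4 = 9,  t_5 = 11,  t_6 = 20,  t_7 = 9,  t_8 = 7,  t_9 = 16,  t_{10} = 1,  t_{11} = 17,  t_{12} = 18,  t_{13} = 13,  t_{14} = 9,  t_{15} = 0,  t_{16} = 9,  t_{17} = 9,  t_{18} = 18,  t_{19} = 5,  t_{20} = 1,  t_{21} = 6,  t_{22} = 7,  t_{23} = 13,  t_{24} = 20,  t_{25} = 11,  t_{26} = 9,  t_{27} = 20,  t_{28} = 7,  t_{29} = 5,  t_{30} = 12,  t_{31} = 17.
The sequence repeats with period 30.
So t_{603} = t_{0 + ((603-0) mod 30)} = t_3 = 2.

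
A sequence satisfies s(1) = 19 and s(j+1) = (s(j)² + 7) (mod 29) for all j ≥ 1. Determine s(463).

s(1) = 19,  s(2) = 20,  s(3) = 1,  s(4) = 8,  s(5) = 13,  s(6) = 2,  s(7) = 11,  s(8) = 12,  s(9) = 6,  s(10) = 14,  s(11) = 0,  s(12) = 7,  s(13) = 27,  s(14) = 11.
Since s(14) = s(7) = 11, the sequence is eventually periodic: after a pre-period of length 6 it cycles with period 7.
For j ≥ 7, s(j) depends only on (j - 7) mod 7. (463 - 7) mod 7 = 1, so s(463) = s(8) = 12.

12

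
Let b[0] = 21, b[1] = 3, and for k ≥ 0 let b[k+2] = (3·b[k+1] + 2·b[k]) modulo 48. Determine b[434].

27

Computing terms: b[0] = 21,  b[1] = 3,  b[2] = 3,  b[3] = 15,  b[4] = 3,  b[5] = 39,  b[6] = 27,  b[7] = 15,  b[8] = 3.
Since (b[7], b[8]) = (b[3], b[4]) = (15, 3) (two consecutive terms determine the rest), the sequence is eventually periodic: after a pre-period of length 3 it cycles with period 4.
For k ≥ 3, b[k] depends only on (k - 3) mod 4. (434 - 3) mod 4 = 3, so b[434] = b[6] = 27.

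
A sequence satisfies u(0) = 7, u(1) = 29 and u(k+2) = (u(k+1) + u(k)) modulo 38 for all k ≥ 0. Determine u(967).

13

We have u(0) = 7; u(1) = 29; u(2) = 36; u(3) = 27; u(4) = 25; u(5) = 14; u(6) = 1; u(7) = 15; u(8) = 16; u(9) = 31; u(10) = 9; u(11) = 2; u(12) = 11; u(13) = 13; u(14) = 24; u(15) = 37; u(16) = 23; u(17) = 22; u(18) = 7; u(19) = 29.
The sequence repeats with period 18.
(967 - 0) mod 18 = 13, so u(967) = u(13) = 13.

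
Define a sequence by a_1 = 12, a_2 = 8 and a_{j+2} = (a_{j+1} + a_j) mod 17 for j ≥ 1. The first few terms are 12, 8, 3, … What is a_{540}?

a_1 = 12,  a_2 = 8,  a_3 = 3,  a_4 = 11,  a_5 = 14,  a_6 = 8,  a_7 = 5,  a_8 = 13,  a_9 = 1,  a_{10} = 14,  a_{11} = 15,  a_{12} = 12,  a_{13} = 10,  a_{14} = 5,  a_{15} = 15,  a_{16} = 3,  a_{17} = 1,  a_{18} = 4,  a_{19} = 5,  a_{20} = 9,  a_{21} = 14,  a_{22} = 6,  a_{23} = 3,  a_{24} = 9,  a_{25} = 12,  a_{26} = 4,  a_{27} = 16,  a_{28} = 3,  a_{29} = 2,  a_{30} = 5,  a_{31} = 7,  a_{32} = 12,  a_{33} = 2,  a_{34} = 14,  a_{35} = 16,  a_{36} = 13,  a_{37} = 12,  a_{38} = 8.
Since (a_{37}, a_{38}) = (a_1, a_2) = (12, 8) (two consecutive terms determine the rest), the sequence is periodic with period 36.
So a_{540} = a_{1 + ((540-1) mod 36)} = a_{36} = 13.

13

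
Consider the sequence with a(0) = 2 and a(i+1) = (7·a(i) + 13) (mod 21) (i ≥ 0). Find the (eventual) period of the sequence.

3

We have a(0) = 2,  a(1) = 6,  a(2) = 13,  a(3) = 20,  a(4) = 6.
Since a(4) = a(1) = 6, the sequence is eventually periodic: after a pre-period of length 1 it cycles with period 3.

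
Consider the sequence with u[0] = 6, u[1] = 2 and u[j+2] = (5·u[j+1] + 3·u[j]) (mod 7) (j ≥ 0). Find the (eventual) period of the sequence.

3

We have u[0] = 6, u[1] = 2, u[2] = 0, u[3] = 6, u[4] = 2.
The sequence repeats with period 3.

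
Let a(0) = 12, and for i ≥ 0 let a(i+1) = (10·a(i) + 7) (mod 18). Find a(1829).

We have a(0) = 12,  a(1) = 1,  a(2) = 17,  a(3) = 15,  a(4) = 13,  a(5) = 11,  a(6) = 9,  a(7) = 7,  a(8) = 5,  a(9) = 3,  a(10) = 1.
Since a(10) = a(1) = 1, the sequence is eventually periodic: after a pre-period of length 1 it cycles with period 9.
For i ≥ 1, a(i) depends only on (i - 1) mod 9. (1829 - 1) mod 9 = 1, so a(1829) = a(2) = 17.

17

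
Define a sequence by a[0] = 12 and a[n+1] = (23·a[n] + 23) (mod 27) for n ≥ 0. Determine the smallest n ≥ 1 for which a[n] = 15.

We have a[0] = 12,  a[1] = 2,  a[2] = 15,  a[3] = 17,  a[4] = 9,  a[5] = 14,  a[6] = 21,  a[7] = 20,  a[8] = 24,  a[9] = 8,  a[10] = 18,  a[11] = 5,  a[12] = 3,  a[13] = 11,  a[14] = 6,  a[15] = 26,  a[16] = 0,  a[17] = 23,  a[18] = 12.
The sequence repeats with period 18.
The value 15 first appears (with n ≥ 1) at a[2].

2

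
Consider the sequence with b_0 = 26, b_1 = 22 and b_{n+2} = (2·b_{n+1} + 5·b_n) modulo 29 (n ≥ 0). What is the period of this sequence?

b_0 = 26,  b_1 = 22,  b_2 = 0,  b_3 = 23,  b_4 = 17,  b_5 = 4,  b_6 = 6,  b_7 = 3,  b_8 = 7,  b_9 = 0,  b_{10} = 6,  b_{11} = 12,  b_{12} = 25,  b_{13} = 23,  b_{14} = 26,  b_{15} = 22.
The sequence repeats with period 14.

14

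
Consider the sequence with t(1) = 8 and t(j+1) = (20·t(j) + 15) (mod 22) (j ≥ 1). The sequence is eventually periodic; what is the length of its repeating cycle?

Listing terms: t(1) = 8,  t(2) = 21,  t(3) = 17,  t(4) = 3,  t(5) = 9,  t(6) = 19,  t(7) = 21.
Since t(7) = t(2) = 21, the sequence is eventually periodic: after a pre-period of length 1 it cycles with period 5.

5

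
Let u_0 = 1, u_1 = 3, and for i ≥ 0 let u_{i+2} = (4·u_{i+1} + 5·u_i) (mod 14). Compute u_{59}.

11

Computing terms: u_0 = 1; u_1 = 3; u_2 = 3; u_3 = 13; u_4 = 11; u_5 = 11; u_6 = 1; u_7 = 3.
Since (u_6, u_7) = (u_0, u_1) = (1, 3) (two consecutive terms determine the rest), the sequence is periodic with period 6.
(59 - 0) mod 6 = 5, so u_{59} = u_5 = 11.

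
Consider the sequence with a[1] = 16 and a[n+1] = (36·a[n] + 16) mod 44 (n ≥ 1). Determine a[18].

We have a[1] = 16, a[2] = 20, a[3] = 32, a[4] = 24, a[5] = 0, a[6] = 16.
The sequence repeats with period 5.
(18 - 1) mod 5 = 2, so a[18] = a[3] = 32.

32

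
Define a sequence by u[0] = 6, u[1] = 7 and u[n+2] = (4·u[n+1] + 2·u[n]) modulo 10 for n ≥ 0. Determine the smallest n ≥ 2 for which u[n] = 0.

2

Computing terms: u[0] = 6,  u[1] = 7,  u[2] = 0,  u[3] = 4,  u[4] = 6,  u[5] = 2,  u[6] = 0,  u[7] = 4.
Since (u[6], u[7]) = (u[2], u[3]) = (0, 4) (two consecutive terms determine the rest), the sequence is eventually periodic: after a pre-period of length 2 it cycles with period 4.
The value 0 first appears (with n ≥ 2) at u[2].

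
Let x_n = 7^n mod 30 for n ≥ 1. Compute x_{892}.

We have x_1 = 7,  x_2 = 19,  x_3 = 13,  x_4 = 1,  x_5 = 7.
Since x_5 = x_1 = 7, the sequence is periodic with period 4.
So x_{892} = x_{1 + ((892-1) mod 4)} = x_4 = 1.

1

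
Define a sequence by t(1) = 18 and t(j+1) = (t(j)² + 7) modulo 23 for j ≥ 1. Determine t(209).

Computing terms: t(1) = 18; t(2) = 9; t(3) = 19; t(4) = 0; t(5) = 7; t(6) = 10; t(7) = 15; t(8) = 2; t(9) = 11; t(10) = 13; t(11) = 15.
Since t(11) = t(7) = 15, the sequence is eventually periodic: after a pre-period of length 6 it cycles with period 4.
For j ≥ 7, t(j) depends only on (j - 7) mod 4. (209 - 7) mod 4 = 2, so t(209) = t(9) = 11.

11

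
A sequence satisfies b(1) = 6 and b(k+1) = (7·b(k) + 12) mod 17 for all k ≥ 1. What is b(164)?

Listing terms: b(1) = 6,  b(2) = 3,  b(3) = 16,  b(4) = 5,  b(5) = 13,  b(6) = 1,  b(7) = 2,  b(8) = 9,  b(9) = 7,  b(10) = 10,  b(11) = 14,  b(12) = 8,  b(13) = 0,  b(14) = 12,  b(15) = 11,  b(16) = 4,  b(17) = 6.
The sequence repeats with period 16.
So b(164) = b(1 + ((164-1) mod 16)) = b(4) = 5.

5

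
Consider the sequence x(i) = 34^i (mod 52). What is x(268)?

40

Listing terms: x(0) = 1; x(1) = 34; x(2) = 12; x(3) = 44; x(4) = 40; x(5) = 8; x(6) = 12.
Since x(6) = x(2) = 12, the sequence is eventually periodic: after a pre-period of length 2 it cycles with period 4.
For i ≥ 2, x(i) depends only on (i - 2) mod 4. (268 - 2) mod 4 = 2, so x(268) = x(4) = 40.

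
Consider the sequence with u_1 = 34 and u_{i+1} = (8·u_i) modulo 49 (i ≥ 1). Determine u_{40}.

6

We have u_1 = 34, u_2 = 27, u_3 = 20, u_4 = 13, u_5 = 6, u_6 = 48, u_7 = 41, u_8 = 34.
The sequence repeats with period 7.
(40 - 1) mod 7 = 4, so u_{40} = u_5 = 6.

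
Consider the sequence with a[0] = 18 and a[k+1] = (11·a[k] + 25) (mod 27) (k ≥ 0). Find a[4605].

22

Listing terms: a[0] = 18,  a[1] = 7,  a[2] = 21,  a[3] = 13,  a[4] = 6,  a[5] = 10,  a[6] = 0,  a[7] = 25,  a[8] = 3,  a[9] = 4,  a[10] = 15,  a[11] = 1,  a[12] = 9,  a[13] = 16,  a[14] = 12,  a[15] = 22,  a[16] = 24,  a[17] = 19,  a[18] = 18.
The sequence repeats with period 18.
So a[4605] = a[0 + ((4605-0) mod 18)] = a[15] = 22.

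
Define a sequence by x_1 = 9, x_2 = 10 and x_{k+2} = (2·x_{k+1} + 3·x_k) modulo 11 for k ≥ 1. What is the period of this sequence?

We have x_1 = 9, x_2 = 10, x_3 = 3, x_4 = 3, x_5 = 4, x_6 = 6, x_7 = 2, x_8 = 0, x_9 = 6, x_{10} = 1, x_{11} = 9, x_{12} = 10.
The sequence repeats with period 10.

10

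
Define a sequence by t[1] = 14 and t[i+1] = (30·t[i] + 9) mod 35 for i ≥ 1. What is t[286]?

Listing terms: t[1] = 14, t[2] = 9, t[3] = 34, t[4] = 14.
The sequence repeats with period 3.
So t[286] = t[1 + ((286-1) mod 3)] = t[1] = 14.

14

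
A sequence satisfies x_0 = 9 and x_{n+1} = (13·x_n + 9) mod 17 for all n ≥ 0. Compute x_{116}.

9

Listing terms: x_0 = 9, x_1 = 7, x_2 = 15, x_3 = 0, x_4 = 9.
Since x_4 = x_0 = 9, the sequence is periodic with period 4.
So x_{116} = x_{0 + ((116-0) mod 4)} = x_0 = 9.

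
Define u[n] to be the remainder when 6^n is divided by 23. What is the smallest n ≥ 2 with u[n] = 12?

Listing terms: u[1] = 6, u[2] = 13, u[3] = 9, u[4] = 8, u[5] = 2, u[6] = 12, u[7] = 3, u[8] = 18, u[9] = 16, u[10] = 4, u[11] = 1, u[12] = 6.
The sequence repeats with period 11.
The value 12 first appears (with n ≥ 2) at u[6].

6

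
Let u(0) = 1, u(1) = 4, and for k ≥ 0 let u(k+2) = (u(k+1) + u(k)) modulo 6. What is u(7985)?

Listing terms: u(0) = 1; u(1) = 4; u(2) = 5; u(3) = 3; u(4) = 2; u(5) = 5; u(6) = 1; u(7) = 0; u(8) = 1; u(9) = 1; u(10) = 2; u(11) = 3; u(12) = 5; u(13) = 2; u(14) = 1; u(15) = 3; u(16) = 4; u(17) = 1; u(18) = 5; u(19) = 0; u(20) = 5; u(21) = 5; u(22) = 4; u(23) = 3; u(24) = 1; u(25) = 4.
The sequence repeats with period 24.
So u(7985) = u(0 + ((7985-0) mod 24)) = u(17) = 1.

1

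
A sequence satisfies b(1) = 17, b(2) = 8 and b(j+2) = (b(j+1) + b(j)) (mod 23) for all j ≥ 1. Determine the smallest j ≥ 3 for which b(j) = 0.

18

Listing terms: b(1) = 17; b(2) = 8; b(3) = 2; b(4) = 10; b(5) = 12; b(6) = 22; b(7) = 11; b(8) = 10; b(9) = 21; b(10) = 8; b(11) = 6; b(12) = 14; b(13) = 20; b(14) = 11; b(15) = 8; b(16) = 19; b(17) = 4; b(18) = 0; b(19) = 4; b(20) = 4; b(21) = 8; b(22) = 12; b(23) = 20; b(24) = 9; b(25) = 6; b(26) = 15; b(27) = 21; b(28) = 13; b(29) = 11; b(30) = 1; b(31) = 12; b(32) = 13; b(33) = 2; b(34) = 15; b(35) = 17; b(36) = 9; b(37) = 3; b(38) = 12; b(39) = 15; b(40) = 4; b(41) = 19; b(42) = 0; b(43) = 19; b(44) = 19; b(45) = 15; b(46) = 11; b(47) = 3; b(48) = 14; b(49) = 17; b(50) = 8.
The sequence repeats with period 48.
The value 0 first appears (with j ≥ 3) at b(18).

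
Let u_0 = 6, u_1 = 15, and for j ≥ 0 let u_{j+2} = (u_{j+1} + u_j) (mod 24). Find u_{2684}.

9

We have u_0 = 6; u_1 = 15; u_2 = 21; u_3 = 12; u_4 = 9; u_5 = 21; u_6 = 6; u_7 = 3; u_8 = 9; u_9 = 12; u_{10} = 21; u_{11} = 9; u_{12} = 6; u_{13} = 15.
The sequence repeats with period 12.
(2684 - 0) mod 12 = 8, so u_{2684} = u_8 = 9.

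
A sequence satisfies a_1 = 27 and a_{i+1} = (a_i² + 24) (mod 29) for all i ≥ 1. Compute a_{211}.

20

a_1 = 27, a_2 = 28, a_3 = 25, a_4 = 11, a_5 = 0, a_6 = 24, a_7 = 20, a_8 = 18, a_9 = 0.
Since a_9 = a_5 = 0, the sequence is eventually periodic: after a pre-period of length 4 it cycles with period 4.
For i ≥ 5, a_i depends only on (i - 5) mod 4. (211 - 5) mod 4 = 2, so a_{211} = a_7 = 20.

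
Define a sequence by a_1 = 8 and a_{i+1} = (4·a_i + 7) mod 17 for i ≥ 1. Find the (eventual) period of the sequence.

4

We have a_1 = 8,  a_2 = 5,  a_3 = 10,  a_4 = 13,  a_5 = 8.
The sequence repeats with period 4.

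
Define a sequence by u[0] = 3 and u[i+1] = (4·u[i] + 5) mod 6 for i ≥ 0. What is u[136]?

Computing terms: u[0] = 3, u[1] = 5, u[2] = 1, u[3] = 3.
Since u[3] = u[0] = 3, the sequence is periodic with period 3.
(136 - 0) mod 3 = 1, so u[136] = u[1] = 5.

5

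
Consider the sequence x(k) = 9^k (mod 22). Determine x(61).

9

Computing terms: x(1) = 9,  x(2) = 15,  x(3) = 3,  x(4) = 5,  x(5) = 1,  x(6) = 9.
The sequence repeats with period 5.
(61 - 1) mod 5 = 0, so x(61) = x(1) = 9.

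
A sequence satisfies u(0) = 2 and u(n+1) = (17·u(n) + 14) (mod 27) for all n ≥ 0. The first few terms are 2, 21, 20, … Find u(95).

12

Computing terms: u(0) = 2,  u(1) = 21,  u(2) = 20,  u(3) = 3,  u(4) = 11,  u(5) = 12,  u(6) = 2.
Since u(6) = u(0) = 2, the sequence is periodic with period 6.
(95 - 0) mod 6 = 5, so u(95) = u(5) = 12.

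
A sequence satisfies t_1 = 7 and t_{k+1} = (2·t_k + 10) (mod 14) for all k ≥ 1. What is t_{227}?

10

t_1 = 7,  t_2 = 10,  t_3 = 2,  t_4 = 0,  t_5 = 10.
Since t_5 = t_2 = 10, the sequence is eventually periodic: after a pre-period of length 1 it cycles with period 3.
For k ≥ 2, t_k depends only on (k - 2) mod 3. (227 - 2) mod 3 = 0, so t_{227} = t_2 = 10.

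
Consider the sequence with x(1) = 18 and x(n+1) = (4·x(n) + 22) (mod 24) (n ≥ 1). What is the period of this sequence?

Computing terms: x(1) = 18, x(2) = 22, x(3) = 14, x(4) = 6, x(5) = 22.
Since x(5) = x(2) = 22, the sequence is eventually periodic: after a pre-period of length 1 it cycles with period 3.

3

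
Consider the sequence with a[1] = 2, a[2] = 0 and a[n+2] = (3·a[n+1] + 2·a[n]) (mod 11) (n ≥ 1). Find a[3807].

Listing terms: a[1] = 2; a[2] = 0; a[3] = 4; a[4] = 1; a[5] = 0; a[6] = 2; a[7] = 6; a[8] = 0; a[9] = 1; a[10] = 3; a[11] = 0; a[12] = 6; a[13] = 7; a[14] = 0; a[15] = 3; a[16] = 9; a[17] = 0; a[18] = 7; a[19] = 10; a[20] = 0; a[21] = 9; a[22] = 5; a[23] = 0; a[24] = 10; a[25] = 8; a[26] = 0; a[27] = 5; a[28] = 4; a[29] = 0; a[30] = 8; a[31] = 2; a[32] = 0.
The sequence repeats with period 30.
(3807 - 1) mod 30 = 26, so a[3807] = a[27] = 5.

5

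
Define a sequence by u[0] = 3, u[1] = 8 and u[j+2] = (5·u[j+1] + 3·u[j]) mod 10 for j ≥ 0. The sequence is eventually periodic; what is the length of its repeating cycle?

We have u[0] = 3,  u[1] = 8,  u[2] = 9,  u[3] = 9,  u[4] = 2,  u[5] = 7,  u[6] = 1,  u[7] = 6,  u[8] = 3,  u[9] = 3,  u[10] = 4,  u[11] = 9,  u[12] = 7,  u[13] = 2,  u[14] = 1,  u[15] = 1,  u[16] = 8,  u[17] = 3,  u[18] = 9,  u[19] = 4,  u[20] = 7,  u[21] = 7,  u[22] = 6,  u[23] = 1,  u[24] = 3,  u[25] = 8.
The sequence repeats with period 24.

24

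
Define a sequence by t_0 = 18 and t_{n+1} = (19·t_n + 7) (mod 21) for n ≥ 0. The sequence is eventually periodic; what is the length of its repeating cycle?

We have t_0 = 18, t_1 = 13, t_2 = 2, t_3 = 3, t_4 = 1, t_5 = 5, t_6 = 18.
The sequence repeats with period 6.

6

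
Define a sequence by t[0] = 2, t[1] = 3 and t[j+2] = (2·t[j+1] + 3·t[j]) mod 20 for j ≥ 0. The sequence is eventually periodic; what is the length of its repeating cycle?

We have t[0] = 2,  t[1] = 3,  t[2] = 12,  t[3] = 13,  t[4] = 2,  t[5] = 3.
Since (t[4], t[5]) = (t[0], t[1]) = (2, 3) (two consecutive terms determine the rest), the sequence is periodic with period 4.

4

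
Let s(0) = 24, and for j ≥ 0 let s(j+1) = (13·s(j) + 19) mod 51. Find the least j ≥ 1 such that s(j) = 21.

6

Computing terms: s(0) = 24; s(1) = 25; s(2) = 38; s(3) = 3; s(4) = 7; s(5) = 8; s(6) = 21; s(7) = 37; s(8) = 41; s(9) = 42; s(10) = 4; s(11) = 20; s(12) = 24.
The sequence repeats with period 12.
The value 21 first appears (with j ≥ 1) at s(6).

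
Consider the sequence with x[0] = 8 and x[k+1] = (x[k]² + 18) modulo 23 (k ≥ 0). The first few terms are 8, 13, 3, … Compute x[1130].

1

Computing terms: x[0] = 8; x[1] = 13; x[2] = 3; x[3] = 4; x[4] = 11; x[5] = 1; x[6] = 19; x[7] = 11.
Since x[7] = x[4] = 11, the sequence is eventually periodic: after a pre-period of length 4 it cycles with period 3.
For k ≥ 4, x[k] depends only on (k - 4) mod 3. (1130 - 4) mod 3 = 1, so x[1130] = x[5] = 1.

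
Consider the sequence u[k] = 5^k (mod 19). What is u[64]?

5

Computing terms: u[1] = 5; u[2] = 6; u[3] = 11; u[4] = 17; u[5] = 9; u[6] = 7; u[7] = 16; u[8] = 4; u[9] = 1; u[10] = 5.
Since u[10] = u[1] = 5, the sequence is periodic with period 9.
(64 - 1) mod 9 = 0, so u[64] = u[1] = 5.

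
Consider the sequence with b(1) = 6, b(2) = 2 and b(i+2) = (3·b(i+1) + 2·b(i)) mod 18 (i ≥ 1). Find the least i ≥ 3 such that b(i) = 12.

5

b(1) = 6; b(2) = 2; b(3) = 0; b(4) = 4; b(5) = 12; b(6) = 8; b(7) = 12; b(8) = 16; b(9) = 0; b(10) = 14; b(11) = 6; b(12) = 10; b(13) = 6; b(14) = 2.
The sequence repeats with period 12.
The value 12 first appears (with i ≥ 3) at b(5).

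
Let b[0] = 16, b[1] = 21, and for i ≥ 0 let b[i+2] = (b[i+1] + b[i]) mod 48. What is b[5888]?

25

Computing terms: b[0] = 16; b[1] = 21; b[2] = 37; b[3] = 10; b[4] = 47; b[5] = 9; b[6] = 8; b[7] = 17; b[8] = 25; b[9] = 42; b[10] = 19; b[11] = 13; b[12] = 32; b[13] = 45; b[14] = 29; b[15] = 26; b[16] = 7; b[17] = 33; b[18] = 40; b[19] = 25; b[20] = 17; b[21] = 42; b[22] = 11; b[23] = 5; b[24] = 16; b[25] = 21.
Since (b[24], b[25]) = (b[0], b[1]) = (16, 21) (two consecutive terms determine the rest), the sequence is periodic with period 24.
(5888 - 0) mod 24 = 8, so b[5888] = b[8] = 25.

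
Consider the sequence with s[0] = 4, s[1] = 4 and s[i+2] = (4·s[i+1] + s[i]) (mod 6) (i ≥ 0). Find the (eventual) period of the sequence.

8

Computing terms: s[0] = 4; s[1] = 4; s[2] = 2; s[3] = 0; s[4] = 2; s[5] = 2; s[6] = 4; s[7] = 0; s[8] = 4; s[9] = 4.
The sequence repeats with period 8.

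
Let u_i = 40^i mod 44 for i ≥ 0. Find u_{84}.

u_0 = 1, u_1 = 40, u_2 = 16, u_3 = 24, u_4 = 36, u_5 = 32, u_6 = 4, u_7 = 28, u_8 = 20, u_9 = 8, u_{10} = 12, u_{11} = 40.
Since u_{11} = u_1 = 40, the sequence is eventually periodic: after a pre-period of length 1 it cycles with period 10.
For i ≥ 1, u_i depends only on (i - 1) mod 10. (84 - 1) mod 10 = 3, so u_{84} = u_4 = 36.

36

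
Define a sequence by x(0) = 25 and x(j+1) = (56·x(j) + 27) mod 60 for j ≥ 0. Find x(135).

We have x(0) = 25,  x(1) = 47,  x(2) = 19,  x(3) = 11,  x(4) = 43,  x(5) = 35,  x(6) = 7,  x(7) = 59,  x(8) = 31,  x(9) = 23,  x(10) = 55,  x(11) = 47.
Since x(11) = x(1) = 47, the sequence is eventually periodic: after a pre-period of length 1 it cycles with period 10.
For j ≥ 1, x(j) depends only on (j - 1) mod 10. (135 - 1) mod 10 = 4, so x(135) = x(5) = 35.

35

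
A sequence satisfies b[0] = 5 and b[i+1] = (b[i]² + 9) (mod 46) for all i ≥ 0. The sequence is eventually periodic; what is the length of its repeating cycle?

6

Listing terms: b[0] = 5, b[1] = 34, b[2] = 15, b[3] = 4, b[4] = 25, b[5] = 36, b[6] = 17, b[7] = 22, b[8] = 33, b[9] = 40, b[10] = 45, b[11] = 10, b[12] = 17.
Since b[12] = b[6] = 17, the sequence is eventually periodic: after a pre-period of length 6 it cycles with period 6.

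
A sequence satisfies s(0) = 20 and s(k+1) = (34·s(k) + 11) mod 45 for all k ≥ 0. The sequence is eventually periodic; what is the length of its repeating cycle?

18

s(0) = 20,  s(1) = 16,  s(2) = 15,  s(3) = 26,  s(4) = 40,  s(5) = 21,  s(6) = 5,  s(7) = 1,  s(8) = 0,  s(9) = 11,  s(10) = 25,  s(11) = 6,  s(12) = 35,  s(13) = 31,  s(14) = 30,  s(15) = 41,  s(16) = 10,  s(17) = 36,  s(18) = 20.
Since s(18) = s(0) = 20, the sequence is periodic with period 18.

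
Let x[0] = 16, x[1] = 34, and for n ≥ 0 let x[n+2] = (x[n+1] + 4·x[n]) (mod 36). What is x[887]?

Listing terms: x[0] = 16, x[1] = 34, x[2] = 26, x[3] = 18, x[4] = 14, x[5] = 14, x[6] = 34, x[7] = 18, x[8] = 10, x[9] = 10, x[10] = 14, x[11] = 18, x[12] = 2, x[13] = 2, x[14] = 10, x[15] = 18, x[16] = 22, x[17] = 22, x[18] = 2, x[19] = 18, x[20] = 26, x[21] = 26, x[22] = 22, x[23] = 18, x[24] = 34, x[25] = 34, x[26] = 26.
Since (x[25], x[26]) = (x[1], x[2]) = (34, 26) (two consecutive terms determine the rest), the sequence is eventually periodic: after a pre-period of length 1 it cycles with period 24.
For n ≥ 1, x[n] depends only on (n - 1) mod 24. (887 - 1) mod 24 = 22, so x[887] = x[23] = 18.

18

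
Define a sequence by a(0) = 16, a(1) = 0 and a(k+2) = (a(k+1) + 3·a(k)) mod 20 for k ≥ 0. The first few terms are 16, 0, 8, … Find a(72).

We have a(0) = 16,  a(1) = 0,  a(2) = 8,  a(3) = 8,  a(4) = 12,  a(5) = 16,  a(6) = 12,  a(7) = 0,  a(8) = 16,  a(9) = 16,  a(10) = 4,  a(11) = 12,  a(12) = 4,  a(13) = 0,  a(14) = 12,  a(15) = 12,  a(16) = 8,  a(17) = 4,  a(18) = 8,  a(19) = 0,  a(20) = 4,  a(21) = 4,  a(22) = 16,  a(23) = 8,  a(24) = 16,  a(25) = 0.
The sequence repeats with period 24.
(72 - 0) mod 24 = 0, so a(72) = a(0) = 16.

16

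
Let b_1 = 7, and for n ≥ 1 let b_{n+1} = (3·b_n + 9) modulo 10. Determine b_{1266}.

We have b_1 = 7; b_2 = 0; b_3 = 9; b_4 = 6; b_5 = 7.
Since b_5 = b_1 = 7, the sequence is periodic with period 4.
So b_{1266} = b_{1 + ((1266-1) mod 4)} = b_2 = 0.

0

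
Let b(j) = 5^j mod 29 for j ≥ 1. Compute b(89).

22

We have b(1) = 5, b(2) = 25, b(3) = 9, b(4) = 16, b(5) = 22, b(6) = 23, b(7) = 28, b(8) = 24, b(9) = 4, b(10) = 20, b(11) = 13, b(12) = 7, b(13) = 6, b(14) = 1, b(15) = 5.
Since b(15) = b(1) = 5, the sequence is periodic with period 14.
(89 - 1) mod 14 = 4, so b(89) = b(5) = 22.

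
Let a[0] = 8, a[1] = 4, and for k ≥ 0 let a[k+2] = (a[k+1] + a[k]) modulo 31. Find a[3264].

10

a[0] = 8; a[1] = 4; a[2] = 12; a[3] = 16; a[4] = 28; a[5] = 13; a[6] = 10; a[7] = 23; a[8] = 2; a[9] = 25; a[10] = 27; a[11] = 21; a[12] = 17; a[13] = 7; a[14] = 24; a[15] = 0; a[16] = 24; a[17] = 24; a[18] = 17; a[19] = 10; a[20] = 27; a[21] = 6; a[22] = 2; a[23] = 8; a[24] = 10; a[25] = 18; a[26] = 28; a[27] = 15; a[28] = 12; a[29] = 27; a[30] = 8; a[31] = 4.
Since (a[30], a[31]) = (a[0], a[1]) = (8, 4) (two consecutive terms determine the rest), the sequence is periodic with period 30.
So a[3264] = a[0 + ((3264-0) mod 30)] = a[24] = 10.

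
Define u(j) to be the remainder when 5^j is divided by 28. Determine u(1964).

We have u(1) = 5; u(2) = 25; u(3) = 13; u(4) = 9; u(5) = 17; u(6) = 1; u(7) = 5.
Since u(7) = u(1) = 5, the sequence is periodic with period 6.
(1964 - 1) mod 6 = 1, so u(1964) = u(2) = 25.

25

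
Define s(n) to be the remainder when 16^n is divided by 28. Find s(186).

Computing terms: s(1) = 16, s(2) = 4, s(3) = 8, s(4) = 16.
The sequence repeats with period 3.
So s(186) = s(1 + ((186-1) mod 3)) = s(3) = 8.

8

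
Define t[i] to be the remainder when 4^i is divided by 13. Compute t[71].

Listing terms: t[1] = 4; t[2] = 3; t[3] = 12; t[4] = 9; t[5] = 10; t[6] = 1; t[7] = 4.
Since t[7] = t[1] = 4, the sequence is periodic with period 6.
(71 - 1) mod 6 = 4, so t[71] = t[5] = 10.

10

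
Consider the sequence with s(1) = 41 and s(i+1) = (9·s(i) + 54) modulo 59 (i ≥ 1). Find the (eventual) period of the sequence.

s(1) = 41; s(2) = 10; s(3) = 26; s(4) = 52; s(5) = 50; s(6) = 32; s(7) = 47; s(8) = 5; s(9) = 40; s(10) = 1; s(11) = 4; s(12) = 31; s(13) = 38; s(14) = 42; s(15) = 19; s(16) = 48; s(17) = 14; s(18) = 3; s(19) = 22; s(20) = 16; s(21) = 21; s(22) = 7; s(23) = 58; s(24) = 45; s(25) = 46; s(26) = 55; s(27) = 18; s(28) = 39; s(29) = 51; s(30) = 41.
Since s(30) = s(1) = 41, the sequence is periodic with period 29.

29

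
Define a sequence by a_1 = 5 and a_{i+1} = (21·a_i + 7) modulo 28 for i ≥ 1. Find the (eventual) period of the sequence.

4

We have a_1 = 5; a_2 = 0; a_3 = 7; a_4 = 14; a_5 = 21; a_6 = 0.
Since a_6 = a_2 = 0, the sequence is eventually periodic: after a pre-period of length 1 it cycles with period 4.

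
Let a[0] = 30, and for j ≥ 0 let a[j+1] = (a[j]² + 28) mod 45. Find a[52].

a[0] = 30, a[1] = 28, a[2] = 2, a[3] = 32, a[4] = 17, a[5] = 2.
Since a[5] = a[2] = 2, the sequence is eventually periodic: after a pre-period of length 2 it cycles with period 3.
For j ≥ 2, a[j] depends only on (j - 2) mod 3. (52 - 2) mod 3 = 2, so a[52] = a[4] = 17.

17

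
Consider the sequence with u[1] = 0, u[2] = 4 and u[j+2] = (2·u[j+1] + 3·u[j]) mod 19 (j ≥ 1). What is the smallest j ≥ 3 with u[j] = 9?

4

u[1] = 0,  u[2] = 4,  u[3] = 8,  u[4] = 9,  u[5] = 4,  u[6] = 16,  u[7] = 6,  u[8] = 3,  u[9] = 5,  u[10] = 0,  u[11] = 15,  u[12] = 11,  u[13] = 10,  u[14] = 15,  u[15] = 3,  u[16] = 13,  u[17] = 16,  u[18] = 14,  u[19] = 0,  u[20] = 4.
The sequence repeats with period 18.
The value 9 first appears (with j ≥ 3) at u[4].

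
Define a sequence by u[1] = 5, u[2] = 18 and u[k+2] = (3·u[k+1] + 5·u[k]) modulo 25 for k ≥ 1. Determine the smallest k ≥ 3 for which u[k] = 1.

5

We have u[1] = 5,  u[2] = 18,  u[3] = 4,  u[4] = 2,  u[5] = 1,  u[6] = 13,  u[7] = 19,  u[8] = 22,  u[9] = 11,  u[10] = 18,  u[11] = 9,  u[12] = 17,  u[13] = 21,  u[14] = 23,  u[15] = 24,  u[16] = 12,  u[17] = 6,  u[18] = 3,  u[19] = 14,  u[20] = 7,  u[21] = 16,  u[22] = 8,  u[23] = 4,  u[24] = 2.
Since (u[23], u[24]) = (u[3], u[4]) = (4, 2) (two consecutive terms determine the rest), the sequence is eventually periodic: after a pre-period of length 2 it cycles with period 20.
The value 1 first appears (with k ≥ 3) at u[5].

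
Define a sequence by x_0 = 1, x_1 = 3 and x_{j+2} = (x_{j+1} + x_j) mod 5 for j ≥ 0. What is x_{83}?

Listing terms: x_0 = 1, x_1 = 3, x_2 = 4, x_3 = 2, x_4 = 1, x_5 = 3.
Since (x_4, x_5) = (x_0, x_1) = (1, 3) (two consecutive terms determine the rest), the sequence is periodic with period 4.
So x_{83} = x_{0 + ((83-0) mod 4)} = x_3 = 2.

2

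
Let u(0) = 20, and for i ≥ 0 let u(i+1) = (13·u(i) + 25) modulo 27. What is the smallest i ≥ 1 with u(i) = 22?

Computing terms: u(0) = 20; u(1) = 15; u(2) = 4; u(3) = 23; u(4) = 0; u(5) = 25; u(6) = 26; u(7) = 12; u(8) = 19; u(9) = 2; u(10) = 24; u(11) = 13; u(12) = 5; u(13) = 9; u(14) = 7; u(15) = 8; u(16) = 21; u(17) = 1; u(18) = 11; u(19) = 6; u(20) = 22; u(21) = 14; u(22) = 18; u(23) = 16; u(24) = 17; u(25) = 3; u(26) = 10; u(27) = 20.
Since u(27) = u(0) = 20, the sequence is periodic with period 27.
The value 22 first appears (with i ≥ 1) at u(20).

20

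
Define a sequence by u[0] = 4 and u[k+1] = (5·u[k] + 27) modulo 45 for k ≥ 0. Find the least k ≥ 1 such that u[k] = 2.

Listing terms: u[0] = 4, u[1] = 2, u[2] = 37, u[3] = 32, u[4] = 7, u[5] = 17, u[6] = 22, u[7] = 2.
Since u[7] = u[1] = 2, the sequence is eventually periodic: after a pre-period of length 1 it cycles with period 6.
The value 2 first appears (with k ≥ 1) at u[1].

1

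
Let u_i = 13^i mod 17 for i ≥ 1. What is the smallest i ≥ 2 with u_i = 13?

5

u_1 = 13, u_2 = 16, u_3 = 4, u_4 = 1, u_5 = 13.
Since u_5 = u_1 = 13, the sequence is periodic with period 4.
The value 13 next appears (with i ≥ 2) at u_5.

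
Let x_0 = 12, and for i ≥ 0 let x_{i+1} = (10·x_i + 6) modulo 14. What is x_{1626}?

12

Listing terms: x_0 = 12; x_1 = 0; x_2 = 6; x_3 = 10; x_4 = 8; x_5 = 2; x_6 = 12.
Since x_6 = x_0 = 12, the sequence is periodic with period 6.
(1626 - 0) mod 6 = 0, so x_{1626} = x_0 = 12.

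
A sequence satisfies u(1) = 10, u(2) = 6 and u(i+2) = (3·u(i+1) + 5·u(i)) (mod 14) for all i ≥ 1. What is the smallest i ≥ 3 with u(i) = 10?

u(1) = 10,  u(2) = 6,  u(3) = 12,  u(4) = 10,  u(5) = 6.
Since (u(4), u(5)) = (u(1), u(2)) = (10, 6) (two consecutive terms determine the rest), the sequence is periodic with period 3.
The value 10 next appears (with i ≥ 3) at u(4).

4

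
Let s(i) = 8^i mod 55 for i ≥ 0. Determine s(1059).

Computing terms: s(0) = 1, s(1) = 8, s(2) = 9, s(3) = 17, s(4) = 26, s(5) = 43, s(6) = 14, s(7) = 2, s(8) = 16, s(9) = 18, s(10) = 34, s(11) = 52, s(12) = 31, s(13) = 28, s(14) = 4, s(15) = 32, s(16) = 36, s(17) = 13, s(18) = 49, s(19) = 7, s(20) = 1.
The sequence repeats with period 20.
So s(1059) = s(0 + ((1059-0) mod 20)) = s(19) = 7.

7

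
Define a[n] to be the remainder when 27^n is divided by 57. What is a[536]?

We have a[0] = 1,  a[1] = 27,  a[2] = 45,  a[3] = 18,  a[4] = 30,  a[5] = 12,  a[6] = 39,  a[7] = 27.
Since a[7] = a[1] = 27, the sequence is eventually periodic: after a pre-period of length 1 it cycles with period 6.
For n ≥ 1, a[n] depends only on (n - 1) mod 6. (536 - 1) mod 6 = 1, so a[536] = a[2] = 45.

45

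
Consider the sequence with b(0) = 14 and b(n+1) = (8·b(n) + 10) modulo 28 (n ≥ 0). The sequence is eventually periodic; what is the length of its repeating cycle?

7

b(0) = 14; b(1) = 10; b(2) = 6; b(3) = 2; b(4) = 26; b(5) = 22; b(6) = 18; b(7) = 14.
Since b(7) = b(0) = 14, the sequence is periodic with period 7.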